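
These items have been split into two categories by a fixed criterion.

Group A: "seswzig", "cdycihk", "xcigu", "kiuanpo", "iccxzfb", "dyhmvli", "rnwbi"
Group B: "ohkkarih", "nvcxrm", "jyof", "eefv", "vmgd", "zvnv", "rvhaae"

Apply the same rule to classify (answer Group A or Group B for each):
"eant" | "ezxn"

Group B, Group B

The simplest hypothesis consistent with all the labels is: odd length.
"eant": Group B (length 4).
"ezxn": Group B (length 4).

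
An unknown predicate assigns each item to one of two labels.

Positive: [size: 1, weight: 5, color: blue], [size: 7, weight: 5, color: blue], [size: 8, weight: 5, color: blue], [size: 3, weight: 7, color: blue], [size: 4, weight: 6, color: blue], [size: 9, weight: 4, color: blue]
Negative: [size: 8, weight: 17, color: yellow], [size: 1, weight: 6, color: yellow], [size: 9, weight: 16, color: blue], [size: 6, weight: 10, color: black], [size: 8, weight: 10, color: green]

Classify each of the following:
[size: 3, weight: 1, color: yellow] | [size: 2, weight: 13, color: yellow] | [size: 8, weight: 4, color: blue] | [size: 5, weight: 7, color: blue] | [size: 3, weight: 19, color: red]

Negative, Negative, Positive, Positive, Negative

The classifier is using: color is blue AND weight ≤ 7.
Negative: [size: 3, weight: 1, color: yellow], since color is yellow, weight = 1. Negative: [size: 2, weight: 13, color: yellow], since color is yellow, weight = 13. Positive: [size: 8, weight: 4, color: blue], since color is blue, weight = 4. Positive: [size: 5, weight: 7, color: blue], since color is blue, weight = 7. Negative: [size: 3, weight: 19, color: red], since color is red, weight = 19.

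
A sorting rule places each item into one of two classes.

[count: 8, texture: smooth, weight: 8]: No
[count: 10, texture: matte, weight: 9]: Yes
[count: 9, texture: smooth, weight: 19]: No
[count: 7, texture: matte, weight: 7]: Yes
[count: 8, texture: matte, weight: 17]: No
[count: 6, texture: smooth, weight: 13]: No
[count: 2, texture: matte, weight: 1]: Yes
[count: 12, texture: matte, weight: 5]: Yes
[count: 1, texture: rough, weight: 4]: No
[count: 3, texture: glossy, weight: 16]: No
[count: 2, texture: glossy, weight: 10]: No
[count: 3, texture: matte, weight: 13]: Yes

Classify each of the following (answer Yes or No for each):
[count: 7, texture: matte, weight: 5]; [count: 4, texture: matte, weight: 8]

Yes, Yes

Every 'Yes' example satisfies: texture is matte AND weight ≤ 13. None of the 'No' examples do.
[count: 7, texture: matte, weight: 5]: Yes (texture is matte, weight = 5). [count: 4, texture: matte, weight: 8]: Yes (texture is matte, weight = 8).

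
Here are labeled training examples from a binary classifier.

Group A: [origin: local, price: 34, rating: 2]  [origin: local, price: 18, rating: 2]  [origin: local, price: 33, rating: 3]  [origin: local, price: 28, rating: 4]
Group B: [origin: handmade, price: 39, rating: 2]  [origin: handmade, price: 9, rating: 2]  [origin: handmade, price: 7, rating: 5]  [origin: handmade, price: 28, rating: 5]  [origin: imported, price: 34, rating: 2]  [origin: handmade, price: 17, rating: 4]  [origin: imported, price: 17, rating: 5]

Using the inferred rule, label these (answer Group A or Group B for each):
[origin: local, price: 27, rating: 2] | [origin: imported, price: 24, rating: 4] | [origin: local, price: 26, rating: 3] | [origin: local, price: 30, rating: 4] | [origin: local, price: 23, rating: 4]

Group A, Group B, Group A, Group A, Group A

Rule: origin is local. This holds for each 'Group A' example and fails for each 'Group B' one.
[origin: local, price: 27, rating: 2]: origin is local — has this property, so Group A. [origin: imported, price: 24, rating: 4]: origin is imported — doesn't qualify, so Group B. [origin: local, price: 26, rating: 3]: origin is local — has this property, so Group A. [origin: local, price: 30, rating: 4]: origin is local — has this property, so Group A. [origin: local, price: 23, rating: 4]: origin is local — has this property, so Group A.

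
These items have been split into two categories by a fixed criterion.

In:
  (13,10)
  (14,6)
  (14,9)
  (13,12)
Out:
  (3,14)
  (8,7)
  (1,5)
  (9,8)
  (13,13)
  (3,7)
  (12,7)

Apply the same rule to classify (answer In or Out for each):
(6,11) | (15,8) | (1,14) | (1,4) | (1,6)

The simplest hypothesis consistent with all the labels is: first > second AND sum ≥ 20.
(6,11): Out (6 < 11, 6+11 = 17).
(15,8): In (15 > 8, 15+8 = 23).
(1,14): Out (1 < 14, 1+14 = 15).
(1,4): Out (1 < 4, 1+4 = 5).
(1,6): Out (1 < 6, 1+6 = 7).

Out, In, Out, Out, Out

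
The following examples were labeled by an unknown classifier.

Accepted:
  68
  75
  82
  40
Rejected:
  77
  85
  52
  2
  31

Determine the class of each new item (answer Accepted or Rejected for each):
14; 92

Rejected, Rejected

Rule: ≡ 5 (mod 7). This holds for each 'Accepted' example and fails for each 'Rejected' one.
14: Rejected (14 mod 7 = 0).
92: Rejected (92 mod 7 = 1).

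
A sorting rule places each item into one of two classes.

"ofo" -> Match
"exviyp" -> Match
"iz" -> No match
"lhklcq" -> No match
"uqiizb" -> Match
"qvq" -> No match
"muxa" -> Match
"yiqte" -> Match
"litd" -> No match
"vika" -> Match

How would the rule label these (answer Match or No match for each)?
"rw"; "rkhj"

The common property of the 'Match' items is: has ≥ 2 vowels. No 'No match' item has it.

No match, No match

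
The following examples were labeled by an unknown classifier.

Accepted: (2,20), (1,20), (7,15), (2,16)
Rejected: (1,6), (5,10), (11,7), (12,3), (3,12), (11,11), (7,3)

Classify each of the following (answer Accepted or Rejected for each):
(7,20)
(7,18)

Accepted, Accepted

Rule: second ≥ 15. This holds for each 'Accepted' example and fails for each 'Rejected' one.
(7,20) — second 20, hence Accepted. (7,18) — second 18, hence Accepted.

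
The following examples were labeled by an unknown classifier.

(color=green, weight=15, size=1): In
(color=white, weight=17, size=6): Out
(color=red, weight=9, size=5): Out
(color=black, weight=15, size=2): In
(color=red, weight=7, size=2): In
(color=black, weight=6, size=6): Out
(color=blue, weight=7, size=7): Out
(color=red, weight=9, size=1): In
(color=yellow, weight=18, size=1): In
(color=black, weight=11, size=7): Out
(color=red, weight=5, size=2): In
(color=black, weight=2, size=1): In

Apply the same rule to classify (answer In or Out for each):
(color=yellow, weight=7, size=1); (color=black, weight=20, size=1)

In, In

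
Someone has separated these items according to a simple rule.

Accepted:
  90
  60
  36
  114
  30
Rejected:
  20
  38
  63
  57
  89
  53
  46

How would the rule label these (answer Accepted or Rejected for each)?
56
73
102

Rejected, Rejected, Accepted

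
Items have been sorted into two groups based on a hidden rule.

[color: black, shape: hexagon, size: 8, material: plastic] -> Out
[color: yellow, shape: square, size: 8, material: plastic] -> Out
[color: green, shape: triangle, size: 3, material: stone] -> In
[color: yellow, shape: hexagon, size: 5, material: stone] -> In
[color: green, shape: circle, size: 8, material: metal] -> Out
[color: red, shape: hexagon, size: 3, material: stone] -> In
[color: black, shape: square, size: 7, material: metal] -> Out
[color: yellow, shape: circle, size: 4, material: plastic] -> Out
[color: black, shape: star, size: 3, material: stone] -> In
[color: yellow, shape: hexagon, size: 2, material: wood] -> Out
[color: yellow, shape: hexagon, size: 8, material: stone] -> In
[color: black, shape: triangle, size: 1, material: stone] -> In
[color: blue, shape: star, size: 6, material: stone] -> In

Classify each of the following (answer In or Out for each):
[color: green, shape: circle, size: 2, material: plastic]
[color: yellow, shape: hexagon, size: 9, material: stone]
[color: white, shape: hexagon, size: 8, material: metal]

Out, In, Out

The distinguishing property — material is stone — holds for all the 'In' cases and none of the 'Out' cases.
[color: green, shape: circle, size: 2, material: plastic] — material is plastic, hence Out. [color: yellow, shape: hexagon, size: 9, material: stone] — material is stone, hence In. [color: white, shape: hexagon, size: 8, material: metal] — material is metal, hence Out.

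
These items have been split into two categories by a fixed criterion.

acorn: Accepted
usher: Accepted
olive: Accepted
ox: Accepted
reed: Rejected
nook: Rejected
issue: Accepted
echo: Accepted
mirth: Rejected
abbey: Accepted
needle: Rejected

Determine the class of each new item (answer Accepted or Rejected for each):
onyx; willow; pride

Accepted, Rejected, Rejected

The simplest hypothesis consistent with all the labels is: starts with a vowel.
onyx: starts with 'o' — checks out, so Accepted. willow: starts with 'w' — does not satisfy this, so Rejected. pride: starts with 'p' — does not satisfy this, so Rejected.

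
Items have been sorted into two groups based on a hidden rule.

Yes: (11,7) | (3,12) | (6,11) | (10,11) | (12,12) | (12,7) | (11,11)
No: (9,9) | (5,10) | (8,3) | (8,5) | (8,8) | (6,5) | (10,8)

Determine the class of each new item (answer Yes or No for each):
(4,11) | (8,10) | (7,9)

'Yes' ⟺ max ≥ 11.
(4,11): max 11 — checks out, so Yes.
(8,10): max 10 — does not pass, so No.
(7,9): max 9 — does not pass, so No.

Yes, No, No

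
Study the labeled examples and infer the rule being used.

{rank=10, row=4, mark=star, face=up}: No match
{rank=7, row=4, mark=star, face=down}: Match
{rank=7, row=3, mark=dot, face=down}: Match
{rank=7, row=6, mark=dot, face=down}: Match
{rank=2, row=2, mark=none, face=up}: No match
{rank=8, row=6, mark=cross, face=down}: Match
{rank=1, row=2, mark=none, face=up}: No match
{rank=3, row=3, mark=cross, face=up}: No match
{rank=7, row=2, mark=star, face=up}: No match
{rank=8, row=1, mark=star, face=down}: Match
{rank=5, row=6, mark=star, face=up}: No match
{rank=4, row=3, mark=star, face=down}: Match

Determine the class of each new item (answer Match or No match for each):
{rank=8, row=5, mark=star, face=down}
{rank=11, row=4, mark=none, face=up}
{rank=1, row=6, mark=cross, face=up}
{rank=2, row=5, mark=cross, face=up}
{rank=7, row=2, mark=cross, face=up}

Match, No match, No match, No match, No match

All 'Match' examples share one property — face is down — and every 'No match' example lacks it.
{rank=8, row=5, mark=star, face=down}: Match (face is down). {rank=11, row=4, mark=none, face=up}: No match (face is up). {rank=1, row=6, mark=cross, face=up}: No match (face is up). {rank=2, row=5, mark=cross, face=up}: No match (face is up). {rank=7, row=2, mark=cross, face=up}: No match (face is up).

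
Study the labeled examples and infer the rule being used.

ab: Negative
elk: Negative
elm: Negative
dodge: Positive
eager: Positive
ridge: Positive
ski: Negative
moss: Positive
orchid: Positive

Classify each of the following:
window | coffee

Rule: length ≥ 4. This holds for each 'Positive' example and fails for each 'Negative' one.
window → length 6 → Positive. coffee → length 6 → Positive.

Positive, Positive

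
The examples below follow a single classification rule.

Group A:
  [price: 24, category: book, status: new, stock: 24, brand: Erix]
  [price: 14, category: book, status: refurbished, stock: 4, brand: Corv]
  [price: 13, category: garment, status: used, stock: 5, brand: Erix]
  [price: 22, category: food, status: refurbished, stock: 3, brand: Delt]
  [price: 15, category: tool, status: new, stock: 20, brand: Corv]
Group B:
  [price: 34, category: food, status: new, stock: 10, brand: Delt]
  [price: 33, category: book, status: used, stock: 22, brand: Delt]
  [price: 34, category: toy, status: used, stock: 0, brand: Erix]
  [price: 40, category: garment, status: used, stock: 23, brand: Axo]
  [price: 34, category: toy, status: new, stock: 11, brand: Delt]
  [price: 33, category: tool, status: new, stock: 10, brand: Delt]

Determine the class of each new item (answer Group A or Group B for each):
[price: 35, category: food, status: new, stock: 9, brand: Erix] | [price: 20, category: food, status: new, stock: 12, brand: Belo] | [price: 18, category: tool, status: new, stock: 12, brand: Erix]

The common property of the 'Group A' items is: price ≤ 24. No 'Group B' item has it.
[price: 35, category: food, status: new, stock: 9, brand: Erix] — price = 35, hence Group B.
[price: 20, category: food, status: new, stock: 12, brand: Belo] — price = 20, hence Group A.
[price: 18, category: tool, status: new, stock: 12, brand: Erix] — price = 18, hence Group A.

Group B, Group A, Group A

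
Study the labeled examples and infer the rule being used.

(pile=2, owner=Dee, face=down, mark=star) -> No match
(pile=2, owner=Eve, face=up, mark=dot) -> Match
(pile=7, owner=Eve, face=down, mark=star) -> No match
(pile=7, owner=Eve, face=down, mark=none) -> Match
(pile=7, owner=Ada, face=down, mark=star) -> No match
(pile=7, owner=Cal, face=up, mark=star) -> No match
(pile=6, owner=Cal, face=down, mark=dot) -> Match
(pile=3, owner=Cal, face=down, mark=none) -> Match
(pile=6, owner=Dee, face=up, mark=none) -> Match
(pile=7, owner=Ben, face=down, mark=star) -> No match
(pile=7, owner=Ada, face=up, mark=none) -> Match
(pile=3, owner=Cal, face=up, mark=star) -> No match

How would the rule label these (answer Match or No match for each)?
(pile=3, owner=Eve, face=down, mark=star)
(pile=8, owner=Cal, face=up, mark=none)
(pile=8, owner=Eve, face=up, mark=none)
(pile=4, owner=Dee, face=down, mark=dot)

The pattern is that an item is 'Match' exactly when: mark is not star.
(pile=3, owner=Eve, face=down, mark=star): mark is star — doesn't match, so No match. (pile=8, owner=Cal, face=up, mark=none): mark is none — meets the rule, so Match. (pile=8, owner=Eve, face=up, mark=none): mark is none — meets the rule, so Match. (pile=4, owner=Dee, face=down, mark=dot): mark is dot — meets the rule, so Match.

No match, Match, Match, Match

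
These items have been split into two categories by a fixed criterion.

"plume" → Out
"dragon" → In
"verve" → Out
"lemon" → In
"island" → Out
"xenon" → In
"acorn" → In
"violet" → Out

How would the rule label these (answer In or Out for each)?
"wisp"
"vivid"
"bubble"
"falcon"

Out, Out, Out, In

Comparing the two groups points to one rule — ends with 'n'.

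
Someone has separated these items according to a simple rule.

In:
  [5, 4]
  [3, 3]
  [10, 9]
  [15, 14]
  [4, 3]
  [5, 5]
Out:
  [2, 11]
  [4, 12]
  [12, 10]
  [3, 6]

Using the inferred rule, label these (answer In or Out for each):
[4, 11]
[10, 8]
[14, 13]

Out, Out, In

A rule that fits every label: |first − second| ≤ 1 — true of each 'In' example, false of each 'Out' one.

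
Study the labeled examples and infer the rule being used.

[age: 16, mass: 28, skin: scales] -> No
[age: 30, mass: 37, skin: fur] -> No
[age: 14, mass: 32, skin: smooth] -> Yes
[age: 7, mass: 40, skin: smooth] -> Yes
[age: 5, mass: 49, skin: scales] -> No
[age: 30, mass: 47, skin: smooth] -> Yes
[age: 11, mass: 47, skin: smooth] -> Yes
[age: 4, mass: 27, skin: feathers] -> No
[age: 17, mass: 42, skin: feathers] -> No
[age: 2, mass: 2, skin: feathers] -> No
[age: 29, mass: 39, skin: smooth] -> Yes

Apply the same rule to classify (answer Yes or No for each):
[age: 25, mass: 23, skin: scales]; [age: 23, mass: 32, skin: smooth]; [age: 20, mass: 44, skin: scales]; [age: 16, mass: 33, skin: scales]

No, Yes, No, No

One predicate separates the groups cleanly: skin is smooth.
[age: 25, mass: 23, skin: scales]: skin is scales, does not fit → No. [age: 23, mass: 32, skin: smooth]: skin is smooth, fits → Yes. [age: 20, mass: 44, skin: scales]: skin is scales, does not fit → No. [age: 16, mass: 33, skin: scales]: skin is scales, does not fit → No.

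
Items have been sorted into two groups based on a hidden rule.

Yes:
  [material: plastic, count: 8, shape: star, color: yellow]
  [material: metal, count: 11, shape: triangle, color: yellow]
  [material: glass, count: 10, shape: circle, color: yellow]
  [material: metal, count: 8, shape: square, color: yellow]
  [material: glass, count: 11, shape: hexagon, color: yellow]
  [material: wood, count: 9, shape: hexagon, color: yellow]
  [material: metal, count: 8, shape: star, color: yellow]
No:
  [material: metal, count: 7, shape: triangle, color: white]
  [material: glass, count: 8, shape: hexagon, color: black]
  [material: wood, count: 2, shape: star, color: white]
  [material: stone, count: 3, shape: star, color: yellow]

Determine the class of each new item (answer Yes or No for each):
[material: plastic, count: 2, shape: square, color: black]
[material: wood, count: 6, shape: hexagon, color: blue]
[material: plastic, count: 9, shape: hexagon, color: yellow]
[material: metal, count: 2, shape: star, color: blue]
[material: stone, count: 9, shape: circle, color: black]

No, No, Yes, No, No

A rule that fits every label: color is yellow AND count ≥ 7 — true of each 'Yes' example, false of each 'No' one.
No: [material: plastic, count: 2, shape: square, color: black], since color is black, count = 2.
No: [material: wood, count: 6, shape: hexagon, color: blue], since color is blue, count = 6.
Yes: [material: plastic, count: 9, shape: hexagon, color: yellow], since color is yellow, count = 9.
No: [material: metal, count: 2, shape: star, color: blue], since color is blue, count = 2.
No: [material: stone, count: 9, shape: circle, color: black], since color is black, count = 9.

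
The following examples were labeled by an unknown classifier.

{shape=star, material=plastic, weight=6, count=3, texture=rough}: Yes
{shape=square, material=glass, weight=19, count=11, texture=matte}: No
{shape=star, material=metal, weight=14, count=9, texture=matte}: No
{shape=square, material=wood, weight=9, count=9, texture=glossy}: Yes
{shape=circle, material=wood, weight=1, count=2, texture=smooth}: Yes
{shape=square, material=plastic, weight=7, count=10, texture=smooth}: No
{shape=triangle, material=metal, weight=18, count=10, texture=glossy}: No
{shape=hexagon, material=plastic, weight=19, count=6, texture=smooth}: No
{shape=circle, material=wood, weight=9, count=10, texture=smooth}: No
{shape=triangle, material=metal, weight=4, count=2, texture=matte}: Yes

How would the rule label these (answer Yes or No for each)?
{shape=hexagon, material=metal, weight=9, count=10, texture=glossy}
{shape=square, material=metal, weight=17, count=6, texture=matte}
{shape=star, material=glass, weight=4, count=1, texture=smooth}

One predicate separates the groups cleanly: weight ≤ 9 AND count ≤ 9.

No, No, Yes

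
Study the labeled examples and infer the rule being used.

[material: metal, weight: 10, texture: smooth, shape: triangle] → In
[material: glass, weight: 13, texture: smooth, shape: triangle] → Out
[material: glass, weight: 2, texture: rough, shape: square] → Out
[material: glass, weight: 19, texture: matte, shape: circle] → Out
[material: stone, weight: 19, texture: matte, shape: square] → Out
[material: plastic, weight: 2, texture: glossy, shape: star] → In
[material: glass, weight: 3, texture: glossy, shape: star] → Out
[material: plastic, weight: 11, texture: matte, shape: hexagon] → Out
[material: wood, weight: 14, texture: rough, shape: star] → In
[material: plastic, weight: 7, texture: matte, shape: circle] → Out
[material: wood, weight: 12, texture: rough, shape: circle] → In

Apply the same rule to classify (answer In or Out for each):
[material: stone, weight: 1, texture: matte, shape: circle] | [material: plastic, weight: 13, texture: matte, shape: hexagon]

Out, Out

One predicate separates the groups cleanly: shape is not square AND weight is even.
[material: stone, weight: 1, texture: matte, shape: circle] — shape is circle, weight = 1, hence Out. [material: plastic, weight: 13, texture: matte, shape: hexagon] — shape is hexagon, weight = 13, hence Out.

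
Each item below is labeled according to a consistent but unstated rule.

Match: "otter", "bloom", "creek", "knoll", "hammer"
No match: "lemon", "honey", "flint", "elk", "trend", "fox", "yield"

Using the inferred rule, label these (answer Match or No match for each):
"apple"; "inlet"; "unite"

Match, No match, No match

The distinguishing property — has a double letter — holds for all the 'Match' cases and none of the 'No match' cases.
"apple" → 'pp' doubled → Match. "inlet" → no doubled letter → No match. "unite" → no doubled letter → No match.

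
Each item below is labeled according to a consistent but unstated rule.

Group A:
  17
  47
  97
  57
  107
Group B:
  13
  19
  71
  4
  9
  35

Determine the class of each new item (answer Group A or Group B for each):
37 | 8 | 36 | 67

The simplest hypothesis consistent with all the labels is: ends in digit 7.
37: Group A (last digit 7).
8: Group B (last digit 8).
36: Group B (last digit 6).
67: Group A (last digit 7).

Group A, Group B, Group B, Group A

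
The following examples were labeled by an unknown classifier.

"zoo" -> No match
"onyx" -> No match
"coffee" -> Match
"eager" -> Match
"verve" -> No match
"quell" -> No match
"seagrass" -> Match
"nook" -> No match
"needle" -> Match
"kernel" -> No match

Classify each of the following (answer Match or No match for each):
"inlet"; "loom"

No match, No match

A rule that fits every label: has ≥ 3 vowels — true of each 'Match' example, false of each 'No match' one.
"inlet": 2 vowels, lacks this property → No match. "loom": 2 vowels, lacks this property → No match.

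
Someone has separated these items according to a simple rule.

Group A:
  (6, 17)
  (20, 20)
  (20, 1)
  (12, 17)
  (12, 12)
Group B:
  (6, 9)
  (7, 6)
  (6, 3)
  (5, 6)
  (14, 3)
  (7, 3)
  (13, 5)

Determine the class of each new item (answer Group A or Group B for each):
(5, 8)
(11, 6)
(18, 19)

The distinguishing property — sum ≥ 21 — holds for all the 'Group A' cases and none of the 'Group B' cases.
(5, 8): 5+8 = 13, fails this test → Group B. (11, 6): 11+6 = 17, fails this test → Group B. (18, 19): 18+19 = 37, meets the rule → Group A.

Group B, Group B, Group A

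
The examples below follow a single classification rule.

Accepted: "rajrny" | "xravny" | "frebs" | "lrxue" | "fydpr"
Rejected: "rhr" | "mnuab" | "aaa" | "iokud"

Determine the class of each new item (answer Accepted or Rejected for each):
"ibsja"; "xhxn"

The common property of the 'Accepted' items is: length ≥ 5 AND contains 'r'. No 'Rejected' item has it.
Rejected: "ibsja", since length 5, no 'r'. Rejected: "xhxn", since length 4, no 'r'.

Rejected, Rejected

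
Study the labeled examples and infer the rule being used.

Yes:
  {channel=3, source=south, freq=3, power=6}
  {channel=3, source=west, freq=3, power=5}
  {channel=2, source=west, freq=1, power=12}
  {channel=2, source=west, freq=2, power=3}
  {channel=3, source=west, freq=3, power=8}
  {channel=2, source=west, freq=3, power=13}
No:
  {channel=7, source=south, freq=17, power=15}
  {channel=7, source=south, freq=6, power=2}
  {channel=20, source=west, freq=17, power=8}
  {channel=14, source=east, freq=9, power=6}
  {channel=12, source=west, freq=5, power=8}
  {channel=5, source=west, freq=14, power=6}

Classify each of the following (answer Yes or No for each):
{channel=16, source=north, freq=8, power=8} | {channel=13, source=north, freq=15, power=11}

No, No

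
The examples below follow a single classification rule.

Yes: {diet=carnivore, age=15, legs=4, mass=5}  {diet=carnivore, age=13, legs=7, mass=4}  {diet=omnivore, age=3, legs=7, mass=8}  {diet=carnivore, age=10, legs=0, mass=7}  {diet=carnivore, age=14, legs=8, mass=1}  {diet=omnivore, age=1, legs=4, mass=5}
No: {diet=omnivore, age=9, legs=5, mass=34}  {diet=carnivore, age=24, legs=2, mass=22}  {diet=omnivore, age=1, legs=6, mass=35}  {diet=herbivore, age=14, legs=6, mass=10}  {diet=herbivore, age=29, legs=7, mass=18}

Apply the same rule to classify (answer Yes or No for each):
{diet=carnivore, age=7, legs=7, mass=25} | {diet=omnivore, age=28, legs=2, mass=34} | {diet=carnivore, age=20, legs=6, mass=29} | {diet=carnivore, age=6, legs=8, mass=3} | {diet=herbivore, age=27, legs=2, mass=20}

No, No, No, Yes, No

Every 'Yes' example satisfies: mass ≤ 8. None of the 'No' examples do.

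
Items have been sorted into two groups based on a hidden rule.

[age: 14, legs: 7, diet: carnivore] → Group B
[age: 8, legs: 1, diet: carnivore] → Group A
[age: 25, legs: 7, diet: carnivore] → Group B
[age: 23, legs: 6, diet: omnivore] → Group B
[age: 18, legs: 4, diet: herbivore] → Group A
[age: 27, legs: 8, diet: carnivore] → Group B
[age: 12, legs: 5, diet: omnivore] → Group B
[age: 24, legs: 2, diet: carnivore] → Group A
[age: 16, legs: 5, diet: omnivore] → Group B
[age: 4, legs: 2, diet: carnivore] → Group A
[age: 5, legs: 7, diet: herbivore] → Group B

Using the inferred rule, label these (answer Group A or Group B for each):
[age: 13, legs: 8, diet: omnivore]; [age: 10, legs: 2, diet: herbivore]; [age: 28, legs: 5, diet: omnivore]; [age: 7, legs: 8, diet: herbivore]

The rule appears to be: legs ≤ 4.
Group B: [age: 13, legs: 8, diet: omnivore], since legs = 8. Group A: [age: 10, legs: 2, diet: herbivore], since legs = 2. Group B: [age: 28, legs: 5, diet: omnivore], since legs = 5. Group B: [age: 7, legs: 8, diet: herbivore], since legs = 8.

Group B, Group A, Group B, Group B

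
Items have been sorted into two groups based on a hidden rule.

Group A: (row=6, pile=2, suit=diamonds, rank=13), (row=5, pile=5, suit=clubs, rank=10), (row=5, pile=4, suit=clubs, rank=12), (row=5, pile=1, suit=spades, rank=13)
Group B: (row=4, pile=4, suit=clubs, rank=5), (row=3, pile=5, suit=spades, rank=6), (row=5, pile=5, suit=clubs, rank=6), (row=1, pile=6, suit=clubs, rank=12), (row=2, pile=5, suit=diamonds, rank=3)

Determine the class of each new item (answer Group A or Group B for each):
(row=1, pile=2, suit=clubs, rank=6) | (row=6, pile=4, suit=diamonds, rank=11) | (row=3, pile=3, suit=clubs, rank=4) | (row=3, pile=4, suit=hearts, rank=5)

The distinguishing property — rank ≥ 10 AND row ≥ 2 — holds for all the 'Group A' cases and none of the 'Group B' cases.
(row=1, pile=2, suit=clubs, rank=6): rank = 6, row = 1, doesn't match → Group B. (row=6, pile=4, suit=diamonds, rank=11): rank = 11, row = 6, checks out → Group A. (row=3, pile=3, suit=clubs, rank=4): rank = 4, row = 3, doesn't match → Group B. (row=3, pile=4, suit=hearts, rank=5): rank = 5, row = 3, doesn't match → Group B.

Group B, Group A, Group B, Group B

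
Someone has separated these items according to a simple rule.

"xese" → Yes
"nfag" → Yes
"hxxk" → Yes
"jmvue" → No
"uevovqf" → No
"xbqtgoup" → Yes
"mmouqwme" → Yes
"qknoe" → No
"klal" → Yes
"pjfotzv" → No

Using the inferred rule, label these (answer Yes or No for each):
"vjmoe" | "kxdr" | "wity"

No, Yes, Yes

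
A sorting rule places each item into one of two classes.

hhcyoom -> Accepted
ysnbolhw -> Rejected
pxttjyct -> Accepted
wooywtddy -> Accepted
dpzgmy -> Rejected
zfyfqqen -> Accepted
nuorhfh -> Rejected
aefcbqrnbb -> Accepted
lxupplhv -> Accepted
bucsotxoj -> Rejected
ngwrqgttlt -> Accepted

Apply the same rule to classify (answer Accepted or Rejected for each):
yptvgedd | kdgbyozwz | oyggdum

The classifier is using: has a double letter.
Accepted: yptvgedd, since 'dd' doubled.
Rejected: kdgbyozwz, since no doubled letter.
Accepted: oyggdum, since 'gg' doubled.

Accepted, Rejected, Accepted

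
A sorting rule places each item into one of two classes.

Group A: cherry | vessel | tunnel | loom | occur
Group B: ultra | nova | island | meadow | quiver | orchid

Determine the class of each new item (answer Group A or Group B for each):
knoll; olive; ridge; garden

All 'Group A' examples share one property — has a double letter — and every 'Group B' example lacks it.

Group A, Group B, Group B, Group B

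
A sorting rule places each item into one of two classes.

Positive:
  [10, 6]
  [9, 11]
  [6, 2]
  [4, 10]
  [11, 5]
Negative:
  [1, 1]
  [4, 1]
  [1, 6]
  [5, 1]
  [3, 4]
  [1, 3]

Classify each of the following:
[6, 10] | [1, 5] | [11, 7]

Positive, Negative, Positive

The simplest hypothesis consistent with all the labels is: sum ≥ 8.
[6, 10] — 6+10 = 16, hence Positive. [1, 5] — 1+5 = 6, hence Negative. [11, 7] — 11+7 = 18, hence Positive.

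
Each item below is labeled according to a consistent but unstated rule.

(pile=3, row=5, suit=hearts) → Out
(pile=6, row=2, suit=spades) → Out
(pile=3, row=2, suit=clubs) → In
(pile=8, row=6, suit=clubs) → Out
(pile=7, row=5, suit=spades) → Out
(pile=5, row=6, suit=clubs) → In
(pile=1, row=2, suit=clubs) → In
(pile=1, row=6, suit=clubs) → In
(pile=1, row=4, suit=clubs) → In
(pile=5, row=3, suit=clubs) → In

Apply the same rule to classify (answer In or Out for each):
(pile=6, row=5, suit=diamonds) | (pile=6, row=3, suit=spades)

One predicate separates the groups cleanly: suit is clubs AND pile ≤ 5.
Out: (pile=6, row=5, suit=diamonds), since suit is diamonds, pile = 6.
Out: (pile=6, row=3, suit=spades), since suit is spades, pile = 6.

Out, Out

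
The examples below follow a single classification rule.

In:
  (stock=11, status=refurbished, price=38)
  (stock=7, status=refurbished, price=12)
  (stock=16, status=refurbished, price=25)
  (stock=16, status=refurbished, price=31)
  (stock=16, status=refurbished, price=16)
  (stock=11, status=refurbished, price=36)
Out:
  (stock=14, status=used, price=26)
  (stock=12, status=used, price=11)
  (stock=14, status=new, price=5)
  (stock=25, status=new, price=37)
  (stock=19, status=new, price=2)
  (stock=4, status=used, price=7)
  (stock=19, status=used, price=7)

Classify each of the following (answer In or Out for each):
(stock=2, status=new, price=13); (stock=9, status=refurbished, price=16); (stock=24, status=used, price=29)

Out, In, Out

Rule: status is refurbished. This holds for each 'In' example and fails for each 'Out' one.
(stock=2, status=new, price=13) → status is new → Out. (stock=9, status=refurbished, price=16) → status is refurbished → In. (stock=24, status=used, price=29) → status is used → Out.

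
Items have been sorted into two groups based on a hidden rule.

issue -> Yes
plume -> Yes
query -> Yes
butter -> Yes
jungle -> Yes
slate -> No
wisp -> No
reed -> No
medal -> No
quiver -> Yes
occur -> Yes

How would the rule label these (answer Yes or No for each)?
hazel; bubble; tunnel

One predicate separates the groups cleanly: contains 'u'.

No, Yes, Yes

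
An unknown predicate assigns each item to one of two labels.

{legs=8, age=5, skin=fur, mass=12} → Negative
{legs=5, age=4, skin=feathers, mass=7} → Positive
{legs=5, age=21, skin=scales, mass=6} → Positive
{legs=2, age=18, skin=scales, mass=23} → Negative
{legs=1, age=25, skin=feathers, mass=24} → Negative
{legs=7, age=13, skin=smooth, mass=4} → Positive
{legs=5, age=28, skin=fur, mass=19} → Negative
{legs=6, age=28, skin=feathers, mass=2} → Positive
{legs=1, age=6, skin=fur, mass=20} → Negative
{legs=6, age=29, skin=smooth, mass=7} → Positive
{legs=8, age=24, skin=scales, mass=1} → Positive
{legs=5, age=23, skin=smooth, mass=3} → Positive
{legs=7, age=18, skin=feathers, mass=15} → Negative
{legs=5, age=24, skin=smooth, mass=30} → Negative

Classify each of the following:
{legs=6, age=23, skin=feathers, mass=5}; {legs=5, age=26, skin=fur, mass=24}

Positive, Negative

'Positive' ⟺ mass ≤ 7.
{legs=6, age=23, skin=feathers, mass=5} — mass = 5, hence Positive. {legs=5, age=26, skin=fur, mass=24} — mass = 24, hence Negative.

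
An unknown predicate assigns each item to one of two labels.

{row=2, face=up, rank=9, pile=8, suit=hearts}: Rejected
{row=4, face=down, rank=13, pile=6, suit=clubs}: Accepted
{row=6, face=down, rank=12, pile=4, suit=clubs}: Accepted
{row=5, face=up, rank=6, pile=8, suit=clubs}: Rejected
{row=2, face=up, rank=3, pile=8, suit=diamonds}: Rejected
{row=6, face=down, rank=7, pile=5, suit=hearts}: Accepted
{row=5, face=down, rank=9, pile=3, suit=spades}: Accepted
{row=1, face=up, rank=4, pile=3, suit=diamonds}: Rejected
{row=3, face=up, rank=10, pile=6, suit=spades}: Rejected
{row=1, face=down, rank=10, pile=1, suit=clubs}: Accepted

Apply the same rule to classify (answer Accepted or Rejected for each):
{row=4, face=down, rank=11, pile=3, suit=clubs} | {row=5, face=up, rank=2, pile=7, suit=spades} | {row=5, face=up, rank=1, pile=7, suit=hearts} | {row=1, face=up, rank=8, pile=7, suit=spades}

Accepted, Rejected, Rejected, Rejected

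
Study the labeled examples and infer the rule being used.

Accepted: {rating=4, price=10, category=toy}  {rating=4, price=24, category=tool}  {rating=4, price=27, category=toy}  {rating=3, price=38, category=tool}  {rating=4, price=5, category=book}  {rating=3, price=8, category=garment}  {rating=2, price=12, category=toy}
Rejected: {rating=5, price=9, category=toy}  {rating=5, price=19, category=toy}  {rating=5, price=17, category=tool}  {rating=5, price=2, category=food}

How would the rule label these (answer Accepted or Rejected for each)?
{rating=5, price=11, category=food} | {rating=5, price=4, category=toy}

Rule: rating ≤ 4. This holds for each 'Accepted' example and fails for each 'Rejected' one.

Rejected, Rejected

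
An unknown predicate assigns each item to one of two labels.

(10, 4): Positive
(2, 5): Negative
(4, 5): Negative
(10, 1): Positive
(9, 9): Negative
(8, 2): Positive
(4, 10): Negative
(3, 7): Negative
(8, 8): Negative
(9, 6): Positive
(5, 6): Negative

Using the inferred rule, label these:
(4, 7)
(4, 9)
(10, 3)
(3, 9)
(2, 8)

Negative, Negative, Positive, Negative, Negative

One predicate separates the groups cleanly: first > second.
(4, 7): Negative (4 < 7). (4, 9): Negative (4 < 9). (10, 3): Positive (10 > 3). (3, 9): Negative (3 < 9). (2, 8): Negative (2 < 8).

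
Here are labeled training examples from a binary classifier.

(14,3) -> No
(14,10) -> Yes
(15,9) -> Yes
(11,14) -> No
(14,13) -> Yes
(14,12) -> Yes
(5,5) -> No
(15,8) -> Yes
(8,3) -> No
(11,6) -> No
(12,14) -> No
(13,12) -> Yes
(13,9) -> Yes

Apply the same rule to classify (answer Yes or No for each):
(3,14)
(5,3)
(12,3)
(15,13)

The rule appears to be: first > second AND sum ≥ 22.
No: (3,14), since 3 < 14, 3+14 = 17. No: (5,3), since 5 > 3, 5+3 = 8. No: (12,3), since 12 > 3, 12+3 = 15. Yes: (15,13), since 15 > 13, 15+13 = 28.

No, No, No, Yes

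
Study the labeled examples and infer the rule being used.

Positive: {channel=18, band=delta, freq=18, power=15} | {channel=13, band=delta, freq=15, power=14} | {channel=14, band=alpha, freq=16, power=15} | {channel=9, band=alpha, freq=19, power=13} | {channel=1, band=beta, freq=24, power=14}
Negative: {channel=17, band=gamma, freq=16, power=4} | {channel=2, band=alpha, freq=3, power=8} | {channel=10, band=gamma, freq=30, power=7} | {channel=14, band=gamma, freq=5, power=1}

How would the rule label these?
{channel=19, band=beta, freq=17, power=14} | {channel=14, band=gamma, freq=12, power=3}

The pattern is that an item is 'Positive' exactly when: power ≥ 13.

Positive, Negative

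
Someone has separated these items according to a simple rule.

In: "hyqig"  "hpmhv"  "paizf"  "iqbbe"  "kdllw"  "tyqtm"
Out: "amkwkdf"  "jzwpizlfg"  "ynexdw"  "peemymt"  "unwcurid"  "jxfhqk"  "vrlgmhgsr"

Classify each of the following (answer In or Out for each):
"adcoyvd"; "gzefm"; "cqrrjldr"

A rule that fits every label: length 5 — true of each 'In' example, false of each 'Out' one.
"adcoyvd" — length 7, hence Out. "gzefm" — length 5, hence In. "cqrrjldr" — length 8, hence Out.

Out, In, Out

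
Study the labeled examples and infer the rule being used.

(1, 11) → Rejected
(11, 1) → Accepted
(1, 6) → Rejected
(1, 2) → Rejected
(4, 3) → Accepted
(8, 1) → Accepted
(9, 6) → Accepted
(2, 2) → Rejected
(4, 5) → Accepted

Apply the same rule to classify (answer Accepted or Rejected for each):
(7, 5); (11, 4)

Every 'Accepted' example satisfies: first ≥ 3. None of the 'Rejected' examples do.
(7, 5): first 7, qualifies → Accepted. (11, 4): first 11, qualifies → Accepted.

Accepted, Accepted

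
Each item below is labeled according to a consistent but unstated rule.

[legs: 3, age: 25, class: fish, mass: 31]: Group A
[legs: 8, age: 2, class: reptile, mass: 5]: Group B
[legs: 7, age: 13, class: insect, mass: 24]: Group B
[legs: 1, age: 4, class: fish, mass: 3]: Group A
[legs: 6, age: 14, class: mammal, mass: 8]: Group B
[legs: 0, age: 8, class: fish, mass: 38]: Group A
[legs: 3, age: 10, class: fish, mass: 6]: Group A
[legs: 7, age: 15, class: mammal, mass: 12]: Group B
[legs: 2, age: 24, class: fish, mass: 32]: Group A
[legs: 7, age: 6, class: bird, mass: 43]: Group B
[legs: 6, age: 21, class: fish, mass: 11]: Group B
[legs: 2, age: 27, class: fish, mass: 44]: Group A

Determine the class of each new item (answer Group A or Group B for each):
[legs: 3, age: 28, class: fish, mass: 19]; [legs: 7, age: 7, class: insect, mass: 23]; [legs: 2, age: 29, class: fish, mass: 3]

Group A, Group B, Group A

The pattern is that an item is 'Group A' exactly when: legs ≤ 3.
[legs: 3, age: 28, class: fish, mass: 19]: legs = 3, passes → Group A. [legs: 7, age: 7, class: insect, mass: 23]: legs = 7, lacks this property → Group B. [legs: 2, age: 29, class: fish, mass: 3]: legs = 2, passes → Group A.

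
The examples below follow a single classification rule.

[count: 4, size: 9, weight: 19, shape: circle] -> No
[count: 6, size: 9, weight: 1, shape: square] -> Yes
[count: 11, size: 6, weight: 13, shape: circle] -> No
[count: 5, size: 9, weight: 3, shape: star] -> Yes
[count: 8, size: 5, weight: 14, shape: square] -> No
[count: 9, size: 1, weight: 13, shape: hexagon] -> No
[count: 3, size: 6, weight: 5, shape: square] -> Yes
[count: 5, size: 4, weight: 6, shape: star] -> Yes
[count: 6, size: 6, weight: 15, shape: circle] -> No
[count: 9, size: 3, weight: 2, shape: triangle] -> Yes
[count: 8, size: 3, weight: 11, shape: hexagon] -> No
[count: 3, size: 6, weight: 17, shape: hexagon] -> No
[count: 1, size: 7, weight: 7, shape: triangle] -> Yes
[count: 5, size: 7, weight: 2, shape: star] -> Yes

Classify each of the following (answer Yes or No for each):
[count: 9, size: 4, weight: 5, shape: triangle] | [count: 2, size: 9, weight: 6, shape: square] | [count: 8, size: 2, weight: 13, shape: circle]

Rule: weight ≤ 7. This holds for each 'Yes' example and fails for each 'No' one.
Yes: [count: 9, size: 4, weight: 5, shape: triangle], since weight = 5. Yes: [count: 2, size: 9, weight: 6, shape: square], since weight = 6. No: [count: 8, size: 2, weight: 13, shape: circle], since weight = 13.

Yes, Yes, No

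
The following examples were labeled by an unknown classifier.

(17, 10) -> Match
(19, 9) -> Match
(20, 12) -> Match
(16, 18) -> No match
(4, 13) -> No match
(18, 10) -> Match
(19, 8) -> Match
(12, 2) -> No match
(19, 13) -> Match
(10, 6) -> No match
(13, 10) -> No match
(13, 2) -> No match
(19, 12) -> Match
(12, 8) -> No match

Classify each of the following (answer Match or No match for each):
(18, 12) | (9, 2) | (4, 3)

One predicate separates the groups cleanly: first ≥ 17.
(18, 12): first 18, meets the rule → Match. (9, 2): first 9, does not pass → No match. (4, 3): first 4, does not pass → No match.

Match, No match, No match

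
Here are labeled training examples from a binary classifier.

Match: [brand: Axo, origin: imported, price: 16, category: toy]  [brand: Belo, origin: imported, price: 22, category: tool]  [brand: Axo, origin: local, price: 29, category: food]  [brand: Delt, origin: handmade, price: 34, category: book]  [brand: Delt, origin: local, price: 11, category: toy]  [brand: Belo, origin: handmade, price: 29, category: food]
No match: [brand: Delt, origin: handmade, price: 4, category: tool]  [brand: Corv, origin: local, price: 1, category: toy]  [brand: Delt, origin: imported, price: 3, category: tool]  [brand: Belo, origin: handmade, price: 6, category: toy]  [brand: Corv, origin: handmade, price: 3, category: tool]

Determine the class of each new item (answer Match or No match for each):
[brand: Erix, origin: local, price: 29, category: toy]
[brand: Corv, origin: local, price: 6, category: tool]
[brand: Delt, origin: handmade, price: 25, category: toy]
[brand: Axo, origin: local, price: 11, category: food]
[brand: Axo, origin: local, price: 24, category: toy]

Match, No match, Match, Match, Match

The classifier is using: price ≥ 11.
[brand: Erix, origin: local, price: 29, category: toy]: price = 29, satisfies this → Match.
[brand: Corv, origin: local, price: 6, category: tool]: price = 6, fails the rule → No match.
[brand: Delt, origin: handmade, price: 25, category: toy]: price = 25, satisfies this → Match.
[brand: Axo, origin: local, price: 11, category: food]: price = 11, satisfies this → Match.
[brand: Axo, origin: local, price: 24, category: toy]: price = 24, satisfies this → Match.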